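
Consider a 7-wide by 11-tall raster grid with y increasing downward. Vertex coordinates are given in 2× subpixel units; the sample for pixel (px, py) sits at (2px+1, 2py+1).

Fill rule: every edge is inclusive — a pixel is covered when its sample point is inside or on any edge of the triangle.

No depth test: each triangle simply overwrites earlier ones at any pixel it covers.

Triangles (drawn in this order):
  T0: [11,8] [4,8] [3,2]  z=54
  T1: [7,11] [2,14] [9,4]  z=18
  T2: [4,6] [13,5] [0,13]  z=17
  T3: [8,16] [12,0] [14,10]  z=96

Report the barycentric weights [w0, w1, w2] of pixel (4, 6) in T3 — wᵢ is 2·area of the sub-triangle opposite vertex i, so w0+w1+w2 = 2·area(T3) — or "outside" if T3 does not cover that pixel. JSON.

T0:
  2·area = 42
  edge (11, 8)→(4, 8): d=(-7,0) inclusive
  edge (4, 8)→(3, 2): d=(-1,-6) inclusive
  edge (3, 2)→(11, 8): d=(8,6) inclusive
    (2,2)@(5, 5): e=[21,9,12] → #
    (3,2)@(7, 5): e=[21,21,0] → #  [on edge]
    (4,2)@(9, 5): e=[21,33,-12] → ·
    (2,3)@(5, 7): e=[7,7,28] → #
    (4,3)@(9, 7): e=[7,31,4] → #
    (5,3)@(11, 7): e=[7,43,-8] → ·
    (2,4)@(5, 9): e=[-7,5,44] → ·
    (3,4)@(7, 9): e=[-7,17,32] → ·
    (4,4)@(9, 9): e=[-7,29,20] → ·
  covered (5 px):
    · · · · · · ·
    · · · · · · ·
    · · # # · · ·
    · · # # # · ·
    · · · · · · ·
    · · · · · · ·
    · · · · · · ·
    · · · · · · ·
    · · · · · · ·
    · · · · · · ·
    · · · · · · ·
T1:
  2·area = 29
  edge (7, 11)→(2, 14): d=(-5,3) inclusive
  edge (2, 14)→(9, 4): d=(7,-10) inclusive
  edge (9, 4)→(7, 11): d=(-2,7) inclusive
    (3,3)@(7, 7): e=[20,1,8] → #
    (4,3)@(9, 7): e=[14,21,-6] → ·
    (3,4)@(7, 9): e=[10,15,4] → #
    (4,4)@(9, 9): e=[4,35,-10] → ·
    (2,5)@(5, 11): e=[6,9,14] → #
    (3,5)@(7, 11): e=[0,29,0] → #  [on edge]
    (4,5)@(9, 11): e=[-6,49,-14] → ·
    (1,6)@(3, 13): e=[2,3,24] → #
    (2,6)@(5, 13): e=[-4,23,10] → ·
    (3,6)@(7, 13): e=[-10,43,-4] → ·
    (1,7)@(3, 15): e=[-8,17,20] → ·
  covered (5 px):
    · · · · · · ·
    · · · · · · ·
    · · · · · · ·
    · · · # · · ·
    · · · # · · ·
    · · # # · · ·
    · # · · · · ·
    · · · · · · ·
    · · · · · · ·
    · · · · · · ·
    · · · · · · ·
T2:
  2·area = 59
  edge (4, 6)→(13, 5): d=(9,-1) inclusive
  edge (13, 5)→(0, 13): d=(-13,8) inclusive
  edge (0, 13)→(4, 6): d=(4,-7) inclusive
    (6,2)@(13, 5): e=[0,0,59] → #  [on edge]
    (2,3)@(5, 7): e=[10,38,11] → #
    (3,3)@(7, 7): e=[12,22,25] → #
    (4,3)@(9, 7): e=[14,6,39] → #
    (5,3)@(11, 7): e=[16,-10,53] → ·
    (6,3)@(13, 7): e=[18,-26,67] → ·
    (1,4)@(3, 9): e=[26,28,5] → #
    (3,4)@(7, 9): e=[30,-4,33] → ·
    (4,4)@(9, 9): e=[32,-20,47] → ·
    (1,5)@(3, 11): e=[44,2,13] → #
    (2,5)@(5, 11): e=[46,-14,27] → ·
    (1,6)@(3, 13): e=[62,-24,21] → ·
  covered (7 px):
    · · · · · · ·
    · · · · · · ·
    · · · · · · #
    · · # # # · ·
    · # # · · · ·
    · # · · · · ·
    · · · · · · ·
    · · · · · · ·
    · · · · · · ·
    · · · · · · ·
    · · · · · · ·
T3:
  2·area = 72
  edge (8, 16)→(12, 0): d=(4,-16) inclusive
  edge (12, 0)→(14, 10): d=(2,10) inclusive
  edge (14, 10)→(8, 16): d=(-6,6) inclusive
    (5,2)@(11, 5): e=[4,20,48] → #
    (6,2)@(13, 5): e=[36,0,36] → #  [on edge]
    (5,3)@(11, 7): e=[12,24,36] → #
    (5,4)@(11, 9): e=[20,28,24] → #
    (5,5)@(11, 11): e=[28,32,12] → #
    (6,5)@(13, 11): e=[60,12,0] → #  [on edge]
    (4,6)@(9, 13): e=[4,56,12] → #
    (5,6)@(11, 13): e=[36,36,0] → #  [on edge]
    (6,6)@(13, 13): e=[68,16,-12] → ·
    (4,7)@(9, 15): e=[12,60,0] → #  [on edge]
    (5,7)@(11, 15): e=[44,40,-12] → ·
    (3,8)@(7, 17): e=[-12,84,0] → ·  [on edge]
    (2,9)@(5, 19): e=[-36,108,0] → ·  [on edge]
    (1,10)@(3, 21): e=[-60,132,0] → ·  [on edge]
  covered (11 px):
    · · · · · · ·
    · · · · · · ·
    · · · · · # #
    · · · · · # #
    · · · · · # #
    · · · · · # #
    · · · · # # ·
    · · · · # · ·
    · · · · · · ·
    · · · · · · ·
    · · · · · · ·

Result: [56,12,4]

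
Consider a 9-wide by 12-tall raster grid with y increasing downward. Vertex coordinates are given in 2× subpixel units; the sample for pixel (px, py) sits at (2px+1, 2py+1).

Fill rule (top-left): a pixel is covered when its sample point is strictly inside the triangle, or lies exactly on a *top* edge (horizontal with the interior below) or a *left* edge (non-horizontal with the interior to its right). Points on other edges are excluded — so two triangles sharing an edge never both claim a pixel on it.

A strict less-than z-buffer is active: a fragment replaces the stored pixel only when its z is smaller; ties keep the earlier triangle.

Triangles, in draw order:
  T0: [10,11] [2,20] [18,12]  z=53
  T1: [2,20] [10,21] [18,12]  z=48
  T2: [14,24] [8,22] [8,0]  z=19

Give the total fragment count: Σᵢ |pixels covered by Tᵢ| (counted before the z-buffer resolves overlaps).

T0:
  2·area = 80  (B↔C swapped to make it positive)
  edge (10, 11)→(18, 12): d=(8,1) right/bottom  bias=-1
  edge (18, 12)→(2, 20): d=(-16,8) right/bottom  bias=-1
  edge (2, 20)→(10, 11): d=(8,-9) top-left  bias=+0
    (4,6)@(9, 13): e=[17,56,7] → X
    (5,6)@(11, 13): e=[15,40,25] → X
    (6,6)@(13, 13): e=[13,24,43] → X
    (7,6)@(15, 13): e=[11,8,61] → X
    (8,6)@(17, 13): e=[9,-8,79] → .
    (3,7)@(7, 15): e=[35,40,5] → X
    (6,7)@(13, 15): e=[29,-8,59] → .
    (7,7)@(15, 15): e=[27,-24,77] → .
    (2,8)@(5, 17): e=[53,24,3] → X
    (4,8)@(9, 17): e=[49,-8,39] → .
    (5,8)@(11, 17): e=[47,-24,57] → .
    (1,9)@(3, 19): e=[71,8,1] → X
  covered (10 px):
    . . . . . . . . .
    . . . . . . . . .
    . . . . . . . . .
    . . . . . . . . .
    . . . . . . . . .
    . . . . . . . . .
    . . . . X X X X .
    . . . X X X . . .
    . . X X . . . . .
    . X . . . . . . .
    . . . . . . . . .
    . . . . . . . . .
T1:
  2·area = 80  (B↔C swapped to make it positive)
  edge (2, 20)→(18, 12): d=(16,-8) top-left  bias=+0
  edge (18, 12)→(10, 21): d=(-8,9) right/bottom  bias=-1
  edge (10, 21)→(2, 20): d=(-8,-1) top-left  bias=+0
    (8,6)@(17, 13): e=[8,1,71] → X
    (6,7)@(13, 15): e=[8,21,51] → X
    (7,7)@(15, 15): e=[24,3,53] → X
    (8,7)@(17, 15): e=[40,-15,55] → .
    (4,8)@(9, 17): e=[8,41,31] → X
    (5,8)@(11, 17): e=[24,23,33] → X
    (7,8)@(15, 17): e=[56,-13,37] → .
    (2,9)@(5, 19): e=[8,61,11] → X
    (3,9)@(7, 19): e=[24,43,13] → X
    (6,9)@(13, 19): e=[72,-11,19] → .
    (2,10)@(5, 21): e=[40,45,-5] → .
    (3,10)@(7, 21): e=[56,27,-3] → .
  covered (10 px):
    . . . . . . . . .
    . . . . . . . . .
    . . . . . . . . .
    . . . . . . . . .
    . . . . . . . . .
    . . . . . . . . .
    . . . . . . . . X
    . . . . . . X X .
    . . . . X X X . .
    . . X X X X . . .
    . . . . . . . . .
    . . . . . . . . .
T2:
  2·area = 132
  edge (14, 24)→(8, 22): d=(-6,-2) top-left  bias=+0
  edge (8, 22)→(8, 0): d=(0,-22) top-left  bias=+0
  edge (8, 0)→(14, 24): d=(6,24) right/bottom  bias=-1
    (4,2)@(9, 5): e=[104,22,6] → X
    (5,2)@(11, 5): e=[108,66,-42] → .
    (4,3)@(9, 7): e=[92,22,18] → X
    (5,3)@(11, 7): e=[96,66,-30] → .
    (4,4)@(9, 9): e=[80,22,30] → X
    (5,4)@(11, 9): e=[84,66,-18] → .
    (4,5)@(9, 11): e=[68,22,42] → X
    (5,5)@(11, 11): e=[72,66,-6] → .
    (4,6)@(9, 13): e=[56,22,54] → X
    (5,6)@(11, 13): e=[60,66,6] → X
    (6,6)@(13, 13): e=[64,110,-42] → .
    (4,7)@(9, 15): e=[44,22,66] → X
    (2,10)@(5, 21): e=[0,-66,198] → .  [on edge]
    (5,11)@(11, 23): e=[0,66,66] → X  [on edge]
  covered (17 px):
    . . . . . . . . .
    . . . . . . . . .
    . . . . X . . . .
    . . . . X . . . .
    . . . . X . . . .
    . . . . X . . . .
    . . . . X X . . .
    . . . . X X . . .
    . . . . X X . . .
    . . . . X X . . .
    . . . . X X X . .
    . . . . . X X . .

Final: 37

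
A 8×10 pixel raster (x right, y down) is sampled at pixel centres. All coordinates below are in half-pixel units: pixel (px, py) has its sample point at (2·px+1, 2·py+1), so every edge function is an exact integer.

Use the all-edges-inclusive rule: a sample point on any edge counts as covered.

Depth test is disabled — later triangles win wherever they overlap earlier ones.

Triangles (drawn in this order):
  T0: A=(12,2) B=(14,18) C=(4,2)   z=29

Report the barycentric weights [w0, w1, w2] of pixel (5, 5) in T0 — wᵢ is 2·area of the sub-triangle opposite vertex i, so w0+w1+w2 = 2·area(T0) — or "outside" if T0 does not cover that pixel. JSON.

T0:
  2·area = 128
  edge (12, 2)→(14, 18): d=(2,16) inclusive
  edge (14, 18)→(4, 2): d=(-10,-16) inclusive
  edge (4, 2)→(12, 2): d=(8,0) inclusive
    (2,1)@(5, 3): e=[114,6,8] → █
    (3,1)@(7, 3): e=[82,38,8] → █
    (4,1)@(9, 3): e=[50,70,8] → █
    (5,1)@(11, 3): e=[18,102,8] → █
    (6,1)@(13, 3): e=[-14,134,8] → ·
    (2,2)@(5, 5): e=[118,-14,24] → ·
    (3,2)@(7, 5): e=[86,18,24] → █
    (6,2)@(13, 5): e=[-10,114,24] → ·
    (3,3)@(7, 7): e=[90,-2,40] → ·
    (4,3)@(9, 7): e=[58,30,40] → █
    (6,3)@(13, 7): e=[-6,94,40] → ·
    (4,4)@(9, 9): e=[62,10,56] → █
  covered (16 px):
    · · · · · · · ·
    · · █ █ █ █ · ·
    · · · █ █ █ · ·
    · · · · █ █ · ·
    · · · · █ █ · ·
    · · · · · █ █ ·
    · · · · · █ █ ·
    · · · · · · █ ·
    · · · · · · · ·
    · · · · · · · ·

Final: [22,72,34]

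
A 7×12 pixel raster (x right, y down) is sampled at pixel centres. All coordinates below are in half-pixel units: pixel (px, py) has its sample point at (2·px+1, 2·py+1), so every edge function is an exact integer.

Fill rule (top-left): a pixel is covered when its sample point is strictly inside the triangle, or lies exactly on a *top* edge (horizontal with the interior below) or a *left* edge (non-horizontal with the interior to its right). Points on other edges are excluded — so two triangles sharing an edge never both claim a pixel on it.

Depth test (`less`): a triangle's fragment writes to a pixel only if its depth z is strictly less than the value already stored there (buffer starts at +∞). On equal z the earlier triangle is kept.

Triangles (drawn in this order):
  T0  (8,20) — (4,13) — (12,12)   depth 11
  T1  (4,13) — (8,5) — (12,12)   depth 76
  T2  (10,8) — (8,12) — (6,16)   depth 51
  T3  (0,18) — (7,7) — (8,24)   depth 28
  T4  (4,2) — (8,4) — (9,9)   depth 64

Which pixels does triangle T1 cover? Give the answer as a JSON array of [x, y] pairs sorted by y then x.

T0:
  2·area = 60
  edge (8, 20)→(4, 13): d=(-4,-7) top-left  bias=+0
  edge (4, 13)→(12, 12): d=(8,-1) top-left  bias=+0
  edge (12, 12)→(8, 20): d=(-4,8) right/bottom  bias=-1
    (2,6)@(5, 13): e=[7,1,52] → █
    (3,6)@(7, 13): e=[21,3,36] → █
    (4,6)@(9, 13): e=[35,5,20] → █
    (5,6)@(11, 13): e=[49,7,4] → █
    (6,6)@(13, 13): e=[63,9,-12] → ·
    (2,7)@(5, 15): e=[-1,17,44] → ·
    (3,7)@(7, 15): e=[13,19,28] → █
    (5,7)@(11, 15): e=[41,23,-4] → ·
    (3,8)@(7, 17): e=[5,35,20] → █
    (5,8)@(11, 17): e=[33,39,-12] → ·
    (3,9)@(7, 19): e=[-3,51,12] → ·
    (4,9)@(9, 19): e=[11,53,-4] → ·
  covered (8 px):
    · · · · · · ·
    · · · · · · ·
    · · · · · · ·
    · · · · · · ·
    · · · · · · ·
    · · · · · · ·
    · · █ █ █ █ ·
    · · · █ █ · ·
    · · · █ █ · ·
    · · · · · · ·
    · · · · · · ·
    · · · · · · ·
T1:
  2·area = 60
  edge (4, 13)→(8, 5): d=(4,-8) top-left  bias=+0
  edge (8, 5)→(12, 12): d=(4,7) right/bottom  bias=-1
  edge (12, 12)→(4, 13): d=(-8,1) right/bottom  bias=-1
    (4,1)@(9, 3): e=[0,-15,75] → ·  [on edge]
    (3,3)@(7, 7): e=[0,15,45] → █  [on edge]
    (4,3)@(9, 7): e=[16,1,43] → █
    (5,3)@(11, 7): e=[32,-13,41] → ·
    (3,4)@(7, 9): e=[8,23,29] → █
    (5,4)@(11, 9): e=[40,-5,25] → ·
    (2,5)@(5, 11): e=[0,45,15] → █  [on edge]
    (5,5)@(11, 11): e=[48,3,9] → █
    (6,5)@(13, 11): e=[64,-11,7] → ·
    (2,6)@(5, 13): e=[8,53,-1] → ·
    (3,6)@(7, 13): e=[24,39,-3] → ·
    (4,6)@(9, 13): e=[40,25,-5] → ·
    (1,7)@(3, 15): e=[0,75,-15] → ·  [on edge]
    (0,9)@(1, 19): e=[0,105,-45] → ·  [on edge]
  covered (8 px):
    · · · · · · ·
    · · · · · · ·
    · · · · · · ·
    · · · █ █ · ·
    · · · █ █ · ·
    · · █ █ █ █ ·
    · · · · · · ·
    · · · · · · ·
    · · · · · · ·
    · · · · · · ·
    · · · · · · ·
    · · · · · · ·
T2:
  degenerate (2·area = 0) — covers nothing
T3:
  2·area = 130
  edge (0, 18)→(7, 7): d=(7,-11) top-left  bias=+0
  edge (7, 7)→(8, 24): d=(1,17) right/bottom  bias=-1
  edge (8, 24)→(0, 18): d=(-8,-6) top-left  bias=+0
    (3,3)@(7, 7): e=[0,0,130] → ·  [on edge]
    (3,4)@(7, 9): e=[14,2,114] → █
    (4,4)@(9, 9): e=[36,-32,126] → ·
    (2,5)@(5, 11): e=[6,38,86] → █
    (4,5)@(9, 11): e=[50,-30,110] → ·
    (2,6)@(5, 13): e=[20,40,70] → █
    (4,6)@(9, 13): e=[64,-28,94] → ·
    (1,7)@(3, 15): e=[12,76,42] → █
    (4,7)@(9, 15): e=[78,-26,78] → ·
    (0,8)@(1, 17): e=[4,112,14] → █
    (4,8)@(9, 17): e=[92,-24,62] → ·
    (0,9)@(1, 19): e=[18,114,-2] → ·
  covered (18 px):
    · · · · · · ·
    · · · · · · ·
    · · · · · · ·
    · · · · · · ·
    · · · █ · · ·
    · · █ █ · · ·
    · · █ █ · · ·
    · █ █ █ · · ·
    █ █ █ █ · · ·
    · █ █ █ · · ·
    · · █ █ · · ·
    · · · █ · · ·
T4:
  2·area = 18
  edge (4, 2)→(8, 4): d=(4,2) right/bottom  bias=-1
  edge (8, 4)→(9, 9): d=(1,5) right/bottom  bias=-1
  edge (9, 9)→(4, 2): d=(-5,-7) top-left  bias=+0
    (2,1)@(5, 3): e=[2,14,2] → █
    (3,1)@(7, 3): e=[-2,4,16] → ·
    (2,2)@(5, 5): e=[10,16,-8] → ·
    (3,2)@(7, 5): e=[6,6,6] → █
    (4,2)@(9, 5): e=[2,-4,20] → ·
    (3,3)@(7, 7): e=[14,8,-4] → ·
    (4,4)@(9, 9): e=[18,0,0] → ·  [on edge]
    (5,9)@(11, 19): e=[54,0,-36] → ·  [on edge]
  covered (2 px):
    · · · · · · ·
    · · █ · · · ·
    · · · █ · · ·
    · · · · · · ·
    · · · · · · ·
    · · · · · · ·
    · · · · · · ·
    · · · · · · ·
    · · · · · · ·
    · · · · · · ·
    · · · · · · ·
    · · · · · · ·

Result: [[3,3],[4,3],[3,4],[4,4],[2,5],[3,5],[4,5],[5,5]]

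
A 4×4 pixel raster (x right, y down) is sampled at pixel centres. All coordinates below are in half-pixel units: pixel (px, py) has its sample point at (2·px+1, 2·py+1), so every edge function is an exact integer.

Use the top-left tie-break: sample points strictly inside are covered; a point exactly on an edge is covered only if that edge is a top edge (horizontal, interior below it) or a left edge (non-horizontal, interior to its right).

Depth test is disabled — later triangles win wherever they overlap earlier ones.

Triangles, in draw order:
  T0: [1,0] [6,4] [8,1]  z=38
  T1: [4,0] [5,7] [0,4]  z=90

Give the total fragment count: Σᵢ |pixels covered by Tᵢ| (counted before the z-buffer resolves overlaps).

T0:
  2·area = 23  (B↔C swapped to make it positive)
  edge (1, 0)→(8, 1): d=(7,1) right/bottom  bias=-1
  edge (8, 1)→(6, 4): d=(-2,3) right/bottom  bias=-1
  edge (6, 4)→(1, 0): d=(-5,-4) top-left  bias=+0
    (1,0)@(3, 1): e=[5,15,3] → █
    (2,0)@(5, 1): e=[3,9,11] → █
    (3,0)@(7, 1): e=[1,3,19] → █
    (1,1)@(3, 3): e=[19,11,-7] → ·
    (2,1)@(5, 3): e=[17,5,1] → █
    (3,1)@(7, 3): e=[15,-1,9] → ·
    (2,2)@(5, 5): e=[31,1,-9] → ·
  covered (4 px):
    · █ █ █
    · · █ ·
    · · · ·
    · · · ·
T1:
  2·area = 32
  edge (4, 0)→(5, 7): d=(1,7) right/bottom  bias=-1
  edge (5, 7)→(0, 4): d=(-5,-3) top-left  bias=+0
  edge (0, 4)→(4, 0): d=(4,-4) top-left  bias=+0
    (1,0)@(3, 1): e=[8,24,0] → █  [on edge]
    (2,0)@(5, 1): e=[-6,30,8] → ·
    (0,1)@(1, 3): e=[24,8,0] → █  [on edge]
    (2,1)@(5, 3): e=[-4,20,16] → ·
    (0,2)@(1, 5): e=[26,-2,8] → ·
    (1,2)@(3, 5): e=[12,4,16] → █
    (2,2)@(5, 5): e=[-2,10,24] → ·
    (1,3)@(3, 7): e=[14,-6,24] → ·
    (2,3)@(5, 7): e=[0,0,32] → ·  [on edge]
  covered (4 px):
    · █ · ·
    █ █ · ·
    · █ · ·
    · · · ·

Final: 8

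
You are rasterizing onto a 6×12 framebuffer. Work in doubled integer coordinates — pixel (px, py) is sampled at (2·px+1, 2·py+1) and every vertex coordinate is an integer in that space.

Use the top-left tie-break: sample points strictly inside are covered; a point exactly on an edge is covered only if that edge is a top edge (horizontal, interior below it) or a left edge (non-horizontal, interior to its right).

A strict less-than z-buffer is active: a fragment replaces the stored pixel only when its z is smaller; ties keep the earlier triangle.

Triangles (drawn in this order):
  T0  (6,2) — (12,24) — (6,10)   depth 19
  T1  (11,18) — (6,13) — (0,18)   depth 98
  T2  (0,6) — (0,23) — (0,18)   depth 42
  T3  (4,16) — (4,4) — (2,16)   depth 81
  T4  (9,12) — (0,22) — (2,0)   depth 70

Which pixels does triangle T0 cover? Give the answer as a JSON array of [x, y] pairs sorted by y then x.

T0:
  2·area = 48
  edge (6, 2)→(12, 24): d=(6,22) right/bottom  bias=-1
  edge (12, 24)→(6, 10): d=(-6,-14) top-left  bias=+0
  edge (6, 10)→(6, 2): d=(0,-8) top-left  bias=+0
    (1,1)@(3, 3): e=[72,0,-24] → ·  [on edge]
    (3,3)@(7, 7): e=[8,32,8] → #
    (4,3)@(9, 7): e=[-36,60,24] → ·
    (3,4)@(7, 9): e=[20,20,8] → #
    (4,4)@(9, 9): e=[-24,48,24] → ·
    (3,5)@(7, 11): e=[32,8,8] → #
    (4,5)@(9, 11): e=[-12,36,24] → ·
    (3,6)@(7, 13): e=[44,-4,8] → ·
    (4,6)@(9, 13): e=[0,24,24] → ·  [on edge]
    (4,7)@(9, 15): e=[12,12,24] → #
    (5,7)@(11, 15): e=[-32,40,40] → ·
    (4,8)@(9, 17): e=[24,0,24] → #  [on edge]
  covered (6 px):
    · · · · · ·
    · · · · · ·
    · · · · · ·
    · · · # · ·
    · · · # · ·
    · · · # · ·
    · · · · · ·
    · · · · # ·
    · · · · # ·
    · · · · · ·
    · · · · · #
    · · · · · ·
T1:
  2·area = 55  (B↔C swapped to make it positive)
  edge (11, 18)→(0, 18): d=(-11,0) right/bottom  bias=-1
  edge (0, 18)→(6, 13): d=(6,-5) top-left  bias=+0
  edge (6, 13)→(11, 18): d=(5,5) right/bottom  bias=-1
    (2,7)@(5, 15): e=[33,7,15] → #
    (3,7)@(7, 15): e=[33,17,5] → #
    (4,7)@(9, 15): e=[33,27,-5] → ·
    (1,8)@(3, 17): e=[11,9,35] → #
    (4,8)@(9, 17): e=[11,39,5] → #
    (5,8)@(11, 17): e=[11,49,-5] → ·
    (1,9)@(3, 19): e=[-11,21,45] → ·
    (2,9)@(5, 19): e=[-11,31,35] → ·
    (3,9)@(7, 19): e=[-11,41,25] → ·
    (4,9)@(9, 19): e=[-11,51,15] → ·
  covered (6 px):
    · · · · · ·
    · · · · · ·
    · · · · · ·
    · · · · · ·
    · · · · · ·
    · · · · · ·
    · · · · · ·
    · · # # · ·
    · # # # # ·
    · · · · · ·
    · · · · · ·
    · · · · · ·
T2:
  degenerate (2·area = 0) — covers nothing
T3:
  2·area = 24  (B↔C swapped to make it positive)
  edge (4, 16)→(2, 16): d=(-2,0) right/bottom  bias=-1
  edge (2, 16)→(4, 4): d=(2,-12) top-left  bias=+0
  edge (4, 4)→(4, 16): d=(0,12) right/bottom  bias=-1
    (1,5)@(3, 11): e=[10,2,12] → #
    (2,5)@(5, 11): e=[10,26,-12] → ·
    (1,6)@(3, 13): e=[6,6,12] → #
    (2,6)@(5, 13): e=[6,30,-12] → ·
    (1,7)@(3, 15): e=[2,10,12] → #
    (2,7)@(5, 15): e=[2,34,-12] → ·
    (1,8)@(3, 17): e=[-2,14,12] → ·
  covered (3 px):
    · · · · · ·
    · · · · · ·
    · · · · · ·
    · · · · · ·
    · · · · · ·
    · # · · · ·
    · # · · · ·
    · # · · · ·
    · · · · · ·
    · · · · · ·
    · · · · · ·
    · · · · · ·
T4:
  2·area = 178
  edge (9, 12)→(0, 22): d=(-9,10) right/bottom  bias=-1
  edge (0, 22)→(2, 0): d=(2,-22) top-left  bias=+0
  edge (2, 0)→(9, 12): d=(7,12) right/bottom  bias=-1
    (1,1)@(3, 3): e=[141,28,9] → #
    (2,1)@(5, 3): e=[121,72,-15] → ·
    (1,2)@(3, 5): e=[123,32,23] → #
    (2,2)@(5, 5): e=[103,76,-1] → ·
    (1,3)@(3, 7): e=[105,36,37] → #
    (2,3)@(5, 7): e=[85,80,13] → #
    (3,3)@(7, 7): e=[65,124,-11] → ·
    (1,4)@(3, 9): e=[87,40,51] → #
    (3,4)@(7, 9): e=[47,128,3] → #
    (4,4)@(9, 9): e=[27,172,-21] → ·
    (0,5)@(1, 11): e=[89,0,89] → #  [on edge]
    (4,5)@(9, 11): e=[9,176,-7] → ·
  covered (21 px):
    · · · · · ·
    · # · · · ·
    · # · · · ·
    · # # · · ·
    · # # # · ·
    # # # # · ·
    # # # # · ·
    # # # · · ·
    # # · · · ·
    # · · · · ·
    · · · · · ·
    · · · · · ·

Final: [[3,3],[3,4],[3,5],[4,7],[4,8],[5,10]]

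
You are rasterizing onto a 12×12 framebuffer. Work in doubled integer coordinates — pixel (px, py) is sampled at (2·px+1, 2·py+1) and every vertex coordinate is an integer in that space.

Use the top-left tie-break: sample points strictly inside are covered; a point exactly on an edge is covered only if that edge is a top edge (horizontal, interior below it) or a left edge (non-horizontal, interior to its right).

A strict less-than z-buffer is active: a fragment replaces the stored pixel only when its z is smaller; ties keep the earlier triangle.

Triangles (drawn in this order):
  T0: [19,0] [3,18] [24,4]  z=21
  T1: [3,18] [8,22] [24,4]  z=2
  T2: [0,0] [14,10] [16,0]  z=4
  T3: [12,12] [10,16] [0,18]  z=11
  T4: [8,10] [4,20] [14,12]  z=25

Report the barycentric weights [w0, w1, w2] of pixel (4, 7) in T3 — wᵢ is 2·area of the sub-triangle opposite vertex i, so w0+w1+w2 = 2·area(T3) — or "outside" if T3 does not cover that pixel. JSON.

T0:
  2·area = 154  (B↔C swapped to make it positive)
  edge (19, 0)→(24, 4): d=(5,4) right/bottom  bias=-1
  edge (24, 4)→(3, 18): d=(-21,14) right/bottom  bias=-1
  edge (3, 18)→(19, 0): d=(16,-18) top-left  bias=+0
    (9,0)@(19, 1): e=[5,133,16] → █
    (10,0)@(21, 1): e=[-3,105,52] → ·
    (8,1)@(17, 3): e=[23,119,12] → █
    (10,1)@(21, 3): e=[7,63,84] → █
    (11,1)@(23, 3): e=[-1,35,120] → ·
    (7,2)@(15, 5): e=[41,105,8] → █
    (11,2)@(23, 5): e=[9,-7,152] → ·
    (6,3)@(13, 7): e=[59,91,4] → █
    (10,3)@(21, 7): e=[27,-21,148] → ·
    (5,4)@(11, 9): e=[77,77,0] → █  [on edge]
    (8,4)@(17, 9): e=[53,-7,108] → ·
    (9,4)@(19, 9): e=[45,-35,144] → ·
  covered (19 px):
    · · · · · · · · · █ · ·
    · · · · · · · · █ █ █ ·
    · · · · · · · █ █ █ █ ·
    · · · · · · █ █ █ █ · ·
    · · · · · █ █ █ · · · ·
    · · · · · █ █ · · · · ·
    · · · · █ · · · · · · ·
    · · · █ · · · · · · · ·
    · · · · · · · · · · · ·
    · · · · · · · · · · · ·
    · · · · · · · · · · · ·
    · · · · · · · · · · · ·
T1:
  2·area = 154  (B↔C swapped to make it positive)
  edge (3, 18)→(24, 4): d=(21,-14) top-left  bias=+0
  edge (24, 4)→(8, 22): d=(-16,18) right/bottom  bias=-1
  edge (8, 22)→(3, 18): d=(-5,-4) top-left  bias=+0
    (11,2)@(23, 5): e=[7,2,145] → █
    (10,3)@(21, 7): e=[21,6,127] → █
    (11,3)@(23, 7): e=[49,-30,135] → ·
    (8,4)@(17, 9): e=[7,46,101] → █
    (9,4)@(19, 9): e=[35,10,109] → █
    (10,4)@(21, 9): e=[63,-26,117] → ·
    (7,5)@(15, 11): e=[21,50,83] → █
    (9,5)@(19, 11): e=[77,-22,99] → ·
    (5,6)@(11, 13): e=[7,90,57] → █
    (6,6)@(13, 13): e=[35,54,65] → █
    (8,6)@(17, 13): e=[91,-18,81] → ·
    (4,7)@(9, 15): e=[21,94,39] → █
  covered (20 px):
    · · · · · · · · · · · ·
    · · · · · · · · · · · ·
    · · · · · · · · · · · █
    · · · · · · · · · · █ ·
    · · · · · · · · █ █ · ·
    · · · · · · · █ █ · · ·
    · · · · · █ █ █ · · · ·
    · · · · █ █ █ · · · · ·
    · · █ █ █ █ · · · · · ·
    · · █ █ █ · · · · · · ·
    · · · █ · · · · · · · ·
    · · · · · · · · · · · ·
T2:
  2·area = 160  (B↔C swapped to make it positive)
  edge (0, 0)→(16, 0): d=(16,0) top-left  bias=+0
  edge (16, 0)→(14, 10): d=(-2,10) right/bottom  bias=-1
  edge (14, 10)→(0, 0): d=(-14,-10) top-left  bias=+0
    (1,0)@(3, 1): e=[16,128,16] → █
    (2,0)@(5, 1): e=[16,108,36] → █
    (3,0)@(7, 1): e=[16,88,56] → █
    (4,0)@(9, 1): e=[16,68,76] → █
    (5,0)@(11, 1): e=[16,48,96] → █
    (6,0)@(13, 1): e=[16,28,116] → █
    (7,0)@(15, 1): e=[16,8,136] → █
    (8,0)@(17, 1): e=[16,-12,156] → ·
    (1,1)@(3, 3): e=[48,124,-12] → ·
    (2,1)@(5, 3): e=[48,104,8] → █
    (8,1)@(17, 3): e=[48,-16,128] → ·
    (2,2)@(5, 5): e=[80,100,-20] → ·
    (3,2)@(7, 5): e=[80,80,0] → █  [on edge]
    (7,2)@(15, 5): e=[80,0,80] → ·  [on edge]
    (6,7)@(13, 15): e=[240,0,-80] → ·  [on edge]
    (10,7)@(21, 15): e=[240,-80,0] → ·  [on edge]
  covered (20 px):
    · █ █ █ █ █ █ █ · · · ·
    · · █ █ █ █ █ █ · · · ·
    · · · █ █ █ █ · · · · ·
    · · · · · █ █ · · · · ·
    · · · · · · █ · · · · ·
    · · · · · · · · · · · ·
    · · · · · · · · · · · ·
    · · · · · · · · · · · ·
    · · · · · · · · · · · ·
    · · · · · · · · · · · ·
    · · · · · · · · · · · ·
    · · · · · · · · · · · ·
T3:
  2·area = 36
  edge (12, 12)→(10, 16): d=(-2,4) right/bottom  bias=-1
  edge (10, 16)→(0, 18): d=(-10,2) right/bottom  bias=-1
  edge (0, 18)→(12, 12): d=(12,-6) top-left  bias=+0
    (5,6)@(11, 13): e=[2,28,6] → █
    (6,6)@(13, 13): e=[-6,24,18] → ·
    (3,7)@(7, 15): e=[14,16,6] → █
    (4,7)@(9, 15): e=[6,12,18] → █
    (5,7)@(11, 15): e=[-2,8,30] → ·
    (7,7)@(15, 15): e=[-18,0,54] → ·  [on edge]
    (1,8)@(3, 17): e=[26,4,6] → █
    (2,8)@(5, 17): e=[18,0,18] → ·  [on edge]
    (3,8)@(7, 17): e=[10,-4,30] → ·
    (4,8)@(9, 17): e=[2,-8,42] → ·
    (1,9)@(3, 19): e=[22,-16,30] → ·
  covered (4 px):
    · · · · · · · · · · · ·
    · · · · · · · · · · · ·
    · · · · · · · · · · · ·
    · · · · · · · · · · · ·
    · · · · · · · · · · · ·
    · · · · · · · · · · · ·
    · · · · · █ · · · · · ·
    · · · █ █ · · · · · · ·
    · █ · · · · · · · · · ·
    · · · · · · · · · · · ·
    · · · · · · · · · · · ·
    · · · · · · · · · · · ·
T4:
  2·area = 68  (B↔C swapped to make it positive)
  edge (8, 10)→(14, 12): d=(6,2) right/bottom  bias=-1
  edge (14, 12)→(4, 20): d=(-10,8) right/bottom  bias=-1
  edge (4, 20)→(8, 10): d=(4,-10) top-left  bias=+0
    (2,4)@(5, 9): e=[0,102,-34] → ·  [on edge]
    (4,5)@(9, 11): e=[4,50,14] → █
    (5,5)@(11, 11): e=[0,34,34] → ·  [on edge]
    (3,6)@(7, 13): e=[20,46,2] → █
    (5,6)@(11, 13): e=[12,14,42] → █
    (6,6)@(13, 13): e=[8,-2,62] → ·
    (8,6)@(17, 13): e=[0,-34,102] → ·  [on edge]
    (3,7)@(7, 15): e=[32,26,10] → █
    (5,7)@(11, 15): e=[24,-6,50] → ·
    (11,7)@(23, 15): e=[0,-102,170] → ·  [on edge]
    (3,8)@(7, 17): e=[44,6,18] → █
    (4,8)@(9, 17): e=[40,-10,38] → ·
  covered (8 px):
    · · · · · · · · · · · ·
    · · · · · · · · · · · ·
    · · · · · · · · · · · ·
    · · · · · · · · · · · ·
    · · · · · · · · · · · ·
    · · · · █ · · · · · · ·
    · · · █ █ █ · · · · · ·
    · · · █ █ · · · · · · ·
    · · · █ · · · · · · · ·
    · · █ · · · · · · · · ·
    · · · · · · · · · · · ·
    · · · · · · · · · · · ·

Final: [12,18,6]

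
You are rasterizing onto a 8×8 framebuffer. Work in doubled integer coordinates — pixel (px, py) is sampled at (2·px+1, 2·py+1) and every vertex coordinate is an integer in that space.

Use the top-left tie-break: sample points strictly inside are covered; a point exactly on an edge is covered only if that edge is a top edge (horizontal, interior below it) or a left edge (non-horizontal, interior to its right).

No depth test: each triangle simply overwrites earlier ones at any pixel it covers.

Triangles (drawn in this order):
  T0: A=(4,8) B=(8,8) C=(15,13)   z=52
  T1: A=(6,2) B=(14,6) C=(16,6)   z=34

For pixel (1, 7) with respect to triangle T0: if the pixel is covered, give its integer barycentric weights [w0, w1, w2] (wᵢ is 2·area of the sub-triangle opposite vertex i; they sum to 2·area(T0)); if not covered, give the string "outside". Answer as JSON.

T0:
  2·area = 20
  edge (4, 8)→(8, 8): d=(4,0) top-left  bias=+0
  edge (8, 8)→(15, 13): d=(7,5) right/bottom  bias=-1
  edge (15, 13)→(4, 8): d=(-11,-5) top-left  bias=+0
    (0,1)@(1, 3): e=[-20,0,40] → .  [on edge]
    (3,4)@(7, 9): e=[4,12,4] → X
    (4,4)@(9, 9): e=[4,2,14] → X
    (5,4)@(11, 9): e=[4,-8,24] → .
    (3,5)@(7, 11): e=[12,26,-18] → .
    (4,5)@(9, 11): e=[12,16,-8] → .
    (5,5)@(11, 11): e=[12,6,2] → X
    (6,5)@(13, 11): e=[12,-4,12] → .
    (5,6)@(11, 13): e=[20,20,-20] → .
    (7,6)@(15, 13): e=[20,0,0] → .  [on edge]
  covered (3 px):
    . . . . . . . .
    . . . . . . . .
    . . . . . . . .
    . . . . . . . .
    . . . X X . . .
    . . . . . X . .
    . . . . . . . .
    . . . . . . . .
T1:
  2·area = 8  (B↔C swapped to make it positive)
  edge (6, 2)→(16, 6): d=(10,4) right/bottom  bias=-1
  edge (16, 6)→(14, 6): d=(-2,0) right/bottom  bias=-1
  edge (14, 6)→(6, 2): d=(-8,-4) top-left  bias=+0
    (6,2)@(13, 5): e=[2,2,4] → X
    (7,2)@(15, 5): e=[-6,2,12] → .
    (6,3)@(13, 7): e=[22,-2,-12] → .
  covered (1 px):
    . . . . . . . .
    . . . . . . . .
    . . . . . . X .
    . . . . . . . .
    . . . . . . . .
    . . . . . . . .
    . . . . . . . .
    . . . . . . . .

Result: "outside"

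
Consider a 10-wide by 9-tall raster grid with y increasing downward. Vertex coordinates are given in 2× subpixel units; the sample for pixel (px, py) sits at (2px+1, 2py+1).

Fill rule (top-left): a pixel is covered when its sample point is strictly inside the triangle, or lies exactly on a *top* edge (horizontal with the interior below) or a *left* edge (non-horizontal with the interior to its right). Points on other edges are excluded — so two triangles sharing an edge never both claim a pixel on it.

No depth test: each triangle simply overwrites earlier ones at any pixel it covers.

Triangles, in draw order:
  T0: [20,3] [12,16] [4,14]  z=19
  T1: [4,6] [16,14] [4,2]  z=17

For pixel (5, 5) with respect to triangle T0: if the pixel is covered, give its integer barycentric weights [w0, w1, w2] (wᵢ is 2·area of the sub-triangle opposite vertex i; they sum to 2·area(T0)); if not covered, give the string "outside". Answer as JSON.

T0:
  2·area = 120
  edge (20, 3)→(12, 16): d=(-8,13) right/bottom  bias=-1
  edge (12, 16)→(4, 14): d=(-8,-2) top-left  bias=+0
  edge (4, 14)→(20, 3): d=(16,-11) top-left  bias=+0
    (7,3)@(15, 7): e=[33,78,9] → X
    (8,3)@(17, 7): e=[7,82,31] → X
    (9,3)@(19, 7): e=[-19,86,53] → .
    (6,4)@(13, 9): e=[43,58,19] → X
    (8,4)@(17, 9): e=[-9,66,63] → .
    (4,5)@(9, 11): e=[79,34,7] → X
    (5,5)@(11, 11): e=[53,38,29] → X
    (8,5)@(17, 11): e=[-25,50,95] → .
    (3,6)@(7, 13): e=[89,14,17] → X
    (7,6)@(15, 13): e=[-15,30,105] → .
    (3,7)@(7, 15): e=[73,-2,49] → .
    (4,7)@(9, 15): e=[47,2,71] → X
  covered (14 px):
    . . . . . . . . . .
    . . . . . . . . . .
    . . . . . . . . . .
    . . . . . . . X X .
    . . . . . . X X . .
    . . . . X X X X . .
    . . . X X X X . . .
    . . . . X X . . . .
    . . . . . . . . . .
T1:
  2·area = 48  (B↔C swapped to make it positive)
  edge (4, 6)→(4, 2): d=(0,-4) top-left  bias=+0
  edge (4, 2)→(16, 14): d=(12,12) right/bottom  bias=-1
  edge (16, 14)→(4, 6): d=(-12,-8) top-left  bias=+0
    (1,0)@(3, 1): e=[-4,0,52] → .  [on edge]
    (2,1)@(5, 3): e=[4,0,44] → .  [on edge]
    (2,2)@(5, 5): e=[4,24,20] → X
    (3,2)@(7, 5): e=[12,0,36] → .  [on edge]
    (2,3)@(5, 7): e=[4,48,-4] → .
    (3,3)@(7, 7): e=[12,24,12] → X
    (4,3)@(9, 7): e=[20,0,28] → .  [on edge]
    (3,4)@(7, 9): e=[12,48,-12] → .
    (4,4)@(9, 9): e=[20,24,4] → X
    (5,4)@(11, 9): e=[28,0,20] → .  [on edge]
    (4,5)@(9, 11): e=[20,48,-20] → .
    (6,5)@(13, 11): e=[36,0,12] → .  [on edge]
    (7,6)@(15, 13): e=[44,0,4] → .  [on edge]
    (8,7)@(17, 15): e=[52,0,-4] → .  [on edge]
    (9,8)@(19, 17): e=[60,0,-12] → .  [on edge]
  covered (3 px):
    . . . . . . . . . .
    . . . . . . . . . .
    . . X . . . . . . .
    . . . X . . . . . .
    . . . . X . . . . .
    . . . . . . . . . .
    . . . . . . . . . .
    . . . . . . . . . .
    . . . . . . . . . .

Answer: [38,29,53]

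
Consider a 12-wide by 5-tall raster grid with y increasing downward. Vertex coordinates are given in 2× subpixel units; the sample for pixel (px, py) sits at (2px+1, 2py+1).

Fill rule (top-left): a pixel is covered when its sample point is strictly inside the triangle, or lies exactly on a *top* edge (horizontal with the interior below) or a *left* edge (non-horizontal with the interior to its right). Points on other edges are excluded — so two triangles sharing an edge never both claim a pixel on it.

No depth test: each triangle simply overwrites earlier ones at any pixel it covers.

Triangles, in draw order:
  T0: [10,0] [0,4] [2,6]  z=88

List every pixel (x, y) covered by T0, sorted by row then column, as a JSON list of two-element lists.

T0:
  2·area = 28  (B↔C swapped to make it positive)
  edge (10, 0)→(2, 6): d=(-8,6) right/bottom  bias=-1
  edge (2, 6)→(0, 4): d=(-2,-2) top-left  bias=+0
  edge (0, 4)→(10, 0): d=(10,-4) top-left  bias=+0
    (1,1)@(3, 3): e=[18,8,2] → #
    (2,1)@(5, 3): e=[6,12,10] → #
    (3,1)@(7, 3): e=[-6,16,18] → ·
    (0,2)@(1, 5): e=[14,0,14] → #  [on edge]
    (2,2)@(5, 5): e=[-10,8,30] → ·
    (0,3)@(1, 7): e=[-2,-4,34] → ·
    (1,3)@(3, 7): e=[-14,0,42] → ·  [on edge]
    (2,4)@(5, 9): e=[-42,0,70] → ·  [on edge]
  covered (4 px):
    · · · · · · · · · · · ·
    · # # · · · · · · · · ·
    # # · · · · · · · · · ·
    · · · · · · · · · · · ·
    · · · · · · · · · · · ·

Result: [[1,1],[2,1],[0,2],[1,2]]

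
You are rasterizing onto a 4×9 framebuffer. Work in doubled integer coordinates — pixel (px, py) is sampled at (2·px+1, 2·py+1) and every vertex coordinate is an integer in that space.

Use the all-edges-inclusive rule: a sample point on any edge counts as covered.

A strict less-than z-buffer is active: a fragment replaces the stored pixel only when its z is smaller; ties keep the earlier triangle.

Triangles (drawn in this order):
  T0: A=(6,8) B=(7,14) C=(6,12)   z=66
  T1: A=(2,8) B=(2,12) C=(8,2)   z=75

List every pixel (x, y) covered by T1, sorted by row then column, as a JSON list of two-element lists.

T0:
  2·area = 4
  edge (6, 8)→(7, 14): d=(1,6) inclusive
  edge (7, 14)→(6, 12): d=(-1,-2) inclusive
  edge (6, 12)→(6, 8): d=(0,-4) inclusive
  covered (0 px):
    · · · ·
    · · · ·
    · · · ·
    · · · ·
    · · · ·
    · · · ·
    · · · ·
    · · · ·
    · · · ·
T1:
  2·area = 24  (B↔C swapped to make it positive)
  edge (2, 8)→(8, 2): d=(6,-6) inclusive
  edge (8, 2)→(2, 12): d=(-6,10) inclusive
  edge (2, 12)→(2, 8): d=(0,-4) inclusive
    (3,1)@(7, 3): e=[0,4,20] → █  [on edge]
    (2,2)@(5, 5): e=[0,12,12] → █  [on edge]
    (3,2)@(7, 5): e=[12,-8,20] → ·
    (1,3)@(3, 7): e=[0,20,4] → █  [on edge]
    (2,3)@(5, 7): e=[12,0,12] → █  [on edge]
    (3,3)@(7, 7): e=[24,-20,20] → ·
    (0,4)@(1, 9): e=[0,28,-4] → ·  [on edge]
    (1,4)@(3, 9): e=[12,8,4] → █
    (2,4)@(5, 9): e=[24,-12,12] → ·
    (1,5)@(3, 11): e=[24,-4,4] → ·
  covered (5 px):
    · · · ·
    · · · █
    · · █ ·
    · █ █ ·
    · █ · ·
    · · · ·
    · · · ·
    · · · ·
    · · · ·

Result: [[3,1],[2,2],[1,3],[2,3],[1,4]]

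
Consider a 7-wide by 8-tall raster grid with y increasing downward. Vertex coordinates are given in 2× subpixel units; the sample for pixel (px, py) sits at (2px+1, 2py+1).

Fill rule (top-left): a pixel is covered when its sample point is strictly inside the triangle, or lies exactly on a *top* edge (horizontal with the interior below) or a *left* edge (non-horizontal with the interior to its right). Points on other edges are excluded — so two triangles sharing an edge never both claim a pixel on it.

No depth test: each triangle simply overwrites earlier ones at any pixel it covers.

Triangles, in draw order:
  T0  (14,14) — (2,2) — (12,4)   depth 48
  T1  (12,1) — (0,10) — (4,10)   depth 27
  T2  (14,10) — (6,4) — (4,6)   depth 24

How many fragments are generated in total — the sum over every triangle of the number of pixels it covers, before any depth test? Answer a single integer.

T0:
  2·area = 96
  edge (14, 14)→(2, 2): d=(-12,-12) top-left  bias=+0
  edge (2, 2)→(12, 4): d=(10,2) right/bottom  bias=-1
  edge (12, 4)→(14, 14): d=(2,10) right/bottom  bias=-1
    (0,0)@(1, 1): e=[0,-8,104] → ·  [on edge]
    (1,1)@(3, 3): e=[0,8,88] → █  [on edge]
    (2,1)@(5, 3): e=[24,4,68] → █
    (3,1)@(7, 3): e=[48,0,48] → ·  [on edge]
    (1,2)@(3, 5): e=[-24,28,92] → ·
    (2,2)@(5, 5): e=[0,24,72] → █  [on edge]
    (3,2)@(7, 5): e=[24,20,52] → █
    (4,2)@(9, 5): e=[48,16,32] → █
    (5,2)@(11, 5): e=[72,12,12] → █
    (6,2)@(13, 5): e=[96,8,-8] → ·
    (2,3)@(5, 7): e=[-24,44,76] → ·
    (3,3)@(7, 7): e=[0,40,56] → █  [on edge]
    (4,4)@(9, 9): e=[0,56,40] → █  [on edge]
    (6,4)@(13, 9): e=[48,48,0] → ·  [on edge]
    (5,5)@(11, 11): e=[0,72,24] → █  [on edge]
    (6,6)@(13, 13): e=[0,88,8] → █  [on edge]
  covered (14 px):
    · · · · · · ·
    · █ █ · · · ·
    · · █ █ █ █ ·
    · · · █ █ █ ·
    · · · · █ █ ·
    · · · · · █ █
    · · · · · · █
    · · · · · · ·
T1:
  2·area = 36  (B↔C swapped to make it positive)
  edge (12, 1)→(4, 10): d=(-8,9) right/bottom  bias=-1
  edge (4, 10)→(0, 10): d=(-4,0) right/bottom  bias=-1
  edge (0, 10)→(12, 1): d=(12,-9) top-left  bias=+0
    (3,2)@(7, 5): e=[13,20,3] → █
    (4,2)@(9, 5): e=[-5,20,21] → ·
    (2,3)@(5, 7): e=[15,12,9] → █
    (3,3)@(7, 7): e=[-3,12,27] → ·
    (1,4)@(3, 9): e=[17,4,15] → █
    (2,4)@(5, 9): e=[-1,4,33] → ·
    (1,5)@(3, 11): e=[1,-4,39] → ·
  covered (3 px):
    · · · · · · ·
    · · · · · · ·
    · · · █ · · ·
    · · █ · · · ·
    · █ · · · · ·
    · · · · · · ·
    · · · · · · ·
    · · · · · · ·
T2:
  2·area = 28  (B↔C swapped to make it positive)
  edge (14, 10)→(4, 6): d=(-10,-4) top-left  bias=+0
  edge (4, 6)→(6, 4): d=(2,-2) top-left  bias=+0
  edge (6, 4)→(14, 10): d=(8,6) right/bottom  bias=-1
    (4,0)@(9, 1): e=[70,0,-42] → ·  [on edge]
    (3,1)@(7, 3): e=[42,0,-14] → ·  [on edge]
    (2,2)@(5, 5): e=[14,0,14] → █  [on edge]
    (3,2)@(7, 5): e=[22,4,2] → █
    (4,2)@(9, 5): e=[30,8,-10] → ·
    (1,3)@(3, 7): e=[-14,0,42] → ·  [on edge]
    (2,3)@(5, 7): e=[-6,4,30] → ·
    (3,3)@(7, 7): e=[2,8,18] → █
    (4,3)@(9, 7): e=[10,12,6] → █
    (5,3)@(11, 7): e=[18,16,-6] → ·
    (0,4)@(1, 9): e=[-42,0,70] → ·  [on edge]
    (3,4)@(7, 9): e=[-18,12,34] → ·
  covered (4 px):
    · · · · · · ·
    · · · · · · ·
    · · █ █ · · ·
    · · · █ █ · ·
    · · · · · · ·
    · · · · · · ·
    · · · · · · ·
    · · · · · · ·

Final: 21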